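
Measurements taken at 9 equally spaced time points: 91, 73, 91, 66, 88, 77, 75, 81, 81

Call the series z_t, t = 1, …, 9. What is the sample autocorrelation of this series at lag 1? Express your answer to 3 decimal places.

-0.734

Mean z̄ = (91 + 73 + 91 + 66 + 88 + 77 + 75 + 81 + 81)/9 = 80.3333
Numerator Σ_{t=1}^{8}(z_t−z̄)(z_{t+1}−z̄) = -430.1111
Denominator Σ(z_t−z̄)² = 586.0000
r_1 = -430.1111 / 586.0000 = -0.734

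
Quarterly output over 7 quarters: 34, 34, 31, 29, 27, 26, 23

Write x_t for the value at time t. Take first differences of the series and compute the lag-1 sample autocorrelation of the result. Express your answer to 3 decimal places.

First differences Δx: 0, -3, -2, -2, -1, -3
Mean of differences = -1.8333
Numerator Σ(Δx_t−Δx̄)(Δx_{t+1}−Δx̄) = -3.0278
Denominator Σ(Δx_t−Δx̄)² = 6.8333
r_1(Δx) = -3.0278 / 6.8333 = -0.443

-0.443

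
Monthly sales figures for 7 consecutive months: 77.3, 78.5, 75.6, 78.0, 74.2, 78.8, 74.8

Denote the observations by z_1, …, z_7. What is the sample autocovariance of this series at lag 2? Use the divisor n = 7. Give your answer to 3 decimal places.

Mean z̄ = (77.3 + 78.5 + 75.6 + 78.0 + 74.2 + 78.8 + 74.8)/7 = 76.7429
Deviations: 0.5571, 1.7571, -1.1429, 1.2571, -2.5429, 2.0571, -1.9429
Σ_{t=1}^{5}(z_t−z̄)(z_{t+2}−z̄) = 12.0049
γ_2 = 12.0049 / 7 = 1.715

1.715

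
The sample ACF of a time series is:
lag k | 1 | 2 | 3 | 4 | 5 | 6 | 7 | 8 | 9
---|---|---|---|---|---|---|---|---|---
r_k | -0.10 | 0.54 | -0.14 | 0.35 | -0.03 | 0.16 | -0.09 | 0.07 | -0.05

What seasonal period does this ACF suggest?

2

The largest autocorrelation is r_2 = 0.54, with weaker echoes at lags 4 (0.35) and 6 (0.16); the remaining lags stay at or below 0.07.
The dominant spike at lag 2 indicates a seasonal period of 2.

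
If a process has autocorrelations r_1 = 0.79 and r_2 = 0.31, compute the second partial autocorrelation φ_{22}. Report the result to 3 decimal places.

-0.836

φ_{22} = (r_2 − r_1²) / (1 − r_1²)
r_1² = (0.79)² = 0.6241
Numerator = 0.31 − 0.6241 = -0.3141; denominator = 1 − 0.6241 = 0.3759
φ_{22} = -0.3141 / 0.3759 = -0.836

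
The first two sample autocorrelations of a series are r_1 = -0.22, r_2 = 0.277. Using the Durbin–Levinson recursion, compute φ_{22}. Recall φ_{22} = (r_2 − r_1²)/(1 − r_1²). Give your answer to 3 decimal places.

φ_{22} = (r_2 − r_1²) / (1 − r_1²)
r_1² = (-0.22)² = 0.0484
Numerator = 0.277 − 0.0484 = 0.2286; denominator = 1 − 0.0484 = 0.9516
φ_{22} = 0.2286 / 0.9516 = 0.240

0.240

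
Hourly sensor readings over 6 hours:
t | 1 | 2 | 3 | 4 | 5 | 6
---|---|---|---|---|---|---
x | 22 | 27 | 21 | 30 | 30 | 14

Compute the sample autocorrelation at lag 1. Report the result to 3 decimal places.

-0.294

Mean x̄ = (22 + 27 + 21 + 30 + 30 + 14)/6 = 24.0000
Deviations from mean: -2.0000, 3.0000, -3.0000, 6.0000, 6.0000, -10.0000
Σ(x_t−x̄)(x_{t+1}−x̄) = (-6.0000) + (-9.0000) + (-18.0000) + (36.0000) + (-60.0000) = -57.0000
Denominator Σ(x_t−x̄)² = 194.0000
r_1 = -57.0000 / 194.0000 = -0.294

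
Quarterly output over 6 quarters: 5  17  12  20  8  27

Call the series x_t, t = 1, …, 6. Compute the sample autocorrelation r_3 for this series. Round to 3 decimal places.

-0.303

Mean x̄ = (5 + 17 + 12 + 20 + 8 + 27)/6 = 14.8333
Deviations from mean: -9.8333, 2.1667, -2.8333, 5.1667, -6.8333, 12.1667
Σ(x_t−x̄)(x_{t+3}−x̄) = (-50.8056) + (-14.8056) + (-34.4722) = -100.0833
Denominator Σ(x_t−x̄)² = 330.8333
r_3 = -100.0833 / 330.8333 = -0.303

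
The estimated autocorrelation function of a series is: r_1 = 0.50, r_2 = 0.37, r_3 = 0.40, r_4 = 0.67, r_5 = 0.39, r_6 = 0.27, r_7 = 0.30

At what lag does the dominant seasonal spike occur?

4

The largest autocorrelation is r_4 = 0.67; the remaining lags stay at or below 0.50. The elevated value at lag 1 (0.50), dropping to 0.37 at lag 2, reflects decaying short-term dependence rather than seasonality.
The dominant spike at lag 4 indicates a seasonal period of 4.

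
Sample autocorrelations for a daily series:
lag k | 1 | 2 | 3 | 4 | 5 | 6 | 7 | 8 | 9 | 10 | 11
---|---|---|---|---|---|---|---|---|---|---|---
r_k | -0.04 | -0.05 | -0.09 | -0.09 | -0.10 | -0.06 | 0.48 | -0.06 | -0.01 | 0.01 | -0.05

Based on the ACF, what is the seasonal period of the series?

7

The largest autocorrelation is r_7 = 0.48; the remaining lags stay at or below 0.01.
The dominant spike at lag 7 indicates a seasonal period of 7.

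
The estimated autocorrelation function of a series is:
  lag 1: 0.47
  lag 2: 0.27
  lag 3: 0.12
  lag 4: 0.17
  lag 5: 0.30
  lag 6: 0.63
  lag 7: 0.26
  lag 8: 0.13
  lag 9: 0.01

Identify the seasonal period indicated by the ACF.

6

The largest autocorrelation is r_6 = 0.63; the remaining lags stay at or below 0.47. The elevated value at lag 1 (0.47), dropping to 0.27 at lag 2, reflects decaying short-term dependence rather than seasonality.
The dominant spike at lag 6 indicates a seasonal period of 6.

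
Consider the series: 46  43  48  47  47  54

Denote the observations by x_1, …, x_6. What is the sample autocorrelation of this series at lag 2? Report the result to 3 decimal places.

-0.031

Mean x̄ = (46 + 43 + 48 + 47 + 47 + 54)/6 = 47.5000
Deviations from mean: -1.5000, -4.5000, 0.5000, -0.5000, -0.5000, 6.5000
Σ(x_t−x̄)(x_{t+2}−x̄) = (-0.7500) + (2.2500) + (-0.2500) + (-3.2500) = -2.0000
Denominator Σ(x_t−x̄)² = 65.5000
r_2 = -2.0000 / 65.5000 = -0.031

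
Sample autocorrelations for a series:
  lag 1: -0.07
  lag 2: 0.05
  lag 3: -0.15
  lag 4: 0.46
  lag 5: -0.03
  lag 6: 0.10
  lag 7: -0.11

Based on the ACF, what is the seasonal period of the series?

The largest autocorrelation is r_4 = 0.46; the remaining lags stay at or below 0.10.
The dominant spike at lag 4 indicates a seasonal period of 4.

4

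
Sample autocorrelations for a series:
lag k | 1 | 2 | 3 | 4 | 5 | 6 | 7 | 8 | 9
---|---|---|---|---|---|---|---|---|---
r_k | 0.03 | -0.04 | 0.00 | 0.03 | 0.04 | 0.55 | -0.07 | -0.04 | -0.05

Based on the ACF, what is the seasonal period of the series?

The largest autocorrelation is r_6 = 0.55; the remaining lags stay at or below 0.04.
The dominant spike at lag 6 indicates a seasonal period of 6.

6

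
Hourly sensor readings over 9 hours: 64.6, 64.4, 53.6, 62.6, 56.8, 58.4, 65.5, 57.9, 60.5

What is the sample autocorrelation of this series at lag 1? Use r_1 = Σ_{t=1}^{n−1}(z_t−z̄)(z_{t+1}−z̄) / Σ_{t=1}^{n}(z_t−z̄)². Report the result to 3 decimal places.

Mean z̄ = (64.6 + 64.4 + 53.6 + 62.6 + 56.8 + 58.4 + 65.5 + 57.9 + 60.5)/9 = 60.4778
Numerator Σ_{t=1}^{8}(z_t−z̄)(z_{t+1}−z̄) = -49.0060
Denominator Σ(z_t−z̄)² = 133.8956
r_1 = -49.0060 / 133.8956 = -0.366

-0.366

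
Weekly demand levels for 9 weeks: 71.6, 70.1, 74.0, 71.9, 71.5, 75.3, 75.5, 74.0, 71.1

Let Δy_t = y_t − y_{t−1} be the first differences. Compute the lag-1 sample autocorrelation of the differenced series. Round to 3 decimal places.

-0.205

First differences Δy: -1.5, 3.9, -2.1, -0.4, 3.8, 0.2, -1.5, -2.9
Mean of differences = -0.0625
Numerator Σ(Δy_t−Δȳ)(Δy_{t+1}−Δȳ) = -9.6702
Denominator Σ(Δy_t−Δȳ)² = 47.1388
r_1(Δy) = -9.6702 / 47.1388 = -0.205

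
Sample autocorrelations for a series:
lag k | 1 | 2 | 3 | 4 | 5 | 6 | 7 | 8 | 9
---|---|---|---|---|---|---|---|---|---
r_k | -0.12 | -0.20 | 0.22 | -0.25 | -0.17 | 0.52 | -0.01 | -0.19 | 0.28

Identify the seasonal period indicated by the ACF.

6

The largest autocorrelation is r_6 = 0.52; the remaining lags stay at or below 0.28.
The dominant spike at lag 6 indicates a seasonal period of 6.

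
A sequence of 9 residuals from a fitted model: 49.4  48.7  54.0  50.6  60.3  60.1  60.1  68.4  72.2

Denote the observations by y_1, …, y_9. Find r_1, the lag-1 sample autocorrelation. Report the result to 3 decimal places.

Mean ȳ = (49.4 + 48.7 + 54.0 + 50.6 + 60.3 + 60.1 + 60.1 + 68.4 + 72.2)/9 = 58.2000
Numerator Σ_{t=1}^{8}(y_t−ȳ)(y_{t+1}−ȳ) = 309.2400
Denominator Σ(y_t−ȳ)² = 554.7600
r_1 = 309.2400 / 554.7600 = 0.557

0.557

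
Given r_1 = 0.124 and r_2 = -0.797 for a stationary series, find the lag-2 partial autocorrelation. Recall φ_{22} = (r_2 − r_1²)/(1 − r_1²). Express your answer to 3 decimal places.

φ_{22} = (r_2 − r_1²) / (1 − r_1²)
r_1² = (0.124)² = 0.015376
Numerator = -0.797 − 0.0154 = -0.8124; denominator = 1 − 0.0154 = 0.9846
φ_{22} = -0.8124 / 0.9846 = -0.825

-0.825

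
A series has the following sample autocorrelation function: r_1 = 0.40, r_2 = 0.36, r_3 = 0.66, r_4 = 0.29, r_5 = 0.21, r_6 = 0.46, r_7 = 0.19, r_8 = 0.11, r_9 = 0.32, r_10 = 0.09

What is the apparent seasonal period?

The largest autocorrelation is r_3 = 0.66, with a weaker echo at lag 6 (0.46); the remaining lags stay at or below 0.40. The elevated value at lag 1 (0.40), dropping to 0.36 at lag 2, reflects decaying short-term dependence rather than seasonality.
The dominant spike at lag 3 indicates a seasonal period of 3.

3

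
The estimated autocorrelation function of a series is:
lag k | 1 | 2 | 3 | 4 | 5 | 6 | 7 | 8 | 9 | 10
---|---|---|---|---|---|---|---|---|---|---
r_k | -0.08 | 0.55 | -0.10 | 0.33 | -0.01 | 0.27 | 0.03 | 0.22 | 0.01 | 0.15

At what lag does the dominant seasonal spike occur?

The largest autocorrelation is r_2 = 0.55, with weaker echoes at lags 4 (0.33), 6 (0.27), 8 (0.22) and 10 (0.15); the remaining lags stay at or below 0.03.
The dominant spike at lag 2 indicates a seasonal period of 2.

2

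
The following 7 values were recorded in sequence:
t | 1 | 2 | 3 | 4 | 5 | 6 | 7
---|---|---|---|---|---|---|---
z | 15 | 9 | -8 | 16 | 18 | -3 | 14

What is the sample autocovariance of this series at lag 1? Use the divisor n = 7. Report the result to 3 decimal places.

Mean z̄ = (15 + 9 − 8 + 16 + 18 − 3 + 14)/7 = 8.7143
Σ_{t=1}^{6}(z_t−z̄)(z_{t+1}−z̄) = -227.7959
γ_1 = -227.7959 / 7 = -32.542

-32.542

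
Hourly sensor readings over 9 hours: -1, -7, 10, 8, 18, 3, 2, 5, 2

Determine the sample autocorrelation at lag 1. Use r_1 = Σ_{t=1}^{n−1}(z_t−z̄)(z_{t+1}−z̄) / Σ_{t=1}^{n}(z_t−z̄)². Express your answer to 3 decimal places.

Mean z̄ = (-1 − 7 + 10 + 8 + 18 + 3 + 2 + 5 + 2)/9 = 4.4444
Numerator Σ_{t=1}^{8}(z_t−z̄)(z_{t+1}−z̄) = 47.9136
Denominator Σ(z_t−z̄)² = 402.2222
r_1 = 47.9136 / 402.2222 = 0.119

0.119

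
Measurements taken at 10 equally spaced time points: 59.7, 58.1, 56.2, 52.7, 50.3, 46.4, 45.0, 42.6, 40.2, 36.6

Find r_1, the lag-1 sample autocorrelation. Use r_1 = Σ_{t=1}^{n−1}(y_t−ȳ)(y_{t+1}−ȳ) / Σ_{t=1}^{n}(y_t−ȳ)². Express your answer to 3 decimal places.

0.702

Mean ȳ = (59.7 + 58.1 + 56.2 + 52.7 + 50.3 + 46.4 + 45.0 + 42.6 + 40.2 + 36.6)/10 = 48.7800
Numerator Σ_{t=1}^{9}(y_t−ȳ)(y_{t+1}−ȳ) = 392.2416
Denominator Σ(y_t−ȳ)² = 558.9560
r_1 = 392.2416 / 558.9560 = 0.702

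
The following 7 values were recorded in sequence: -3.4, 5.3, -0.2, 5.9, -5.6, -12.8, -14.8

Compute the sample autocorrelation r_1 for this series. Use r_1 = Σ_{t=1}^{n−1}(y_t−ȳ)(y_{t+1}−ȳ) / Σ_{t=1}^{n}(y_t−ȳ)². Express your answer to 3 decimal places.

Mean ȳ = (-3.4 + 5.3 − 0.2 + 5.9 − 5.6 − 12.8 − 14.8)/7 = -3.6571
Deviations from mean: 0.2571, 8.9571, 3.4571, 9.5571, -1.9429, -9.1429, -11.1429
Σ(y_t−ȳ)(y_{t+1}−ȳ) = (2.3033) + (30.9661) + (33.0404) + (-18.5682) + (17.7633) + (101.8776) = 167.3824
Denominator Σ(y_t−ȳ)² = 395.1171
r_1 = 167.3824 / 395.1171 = 0.424

0.424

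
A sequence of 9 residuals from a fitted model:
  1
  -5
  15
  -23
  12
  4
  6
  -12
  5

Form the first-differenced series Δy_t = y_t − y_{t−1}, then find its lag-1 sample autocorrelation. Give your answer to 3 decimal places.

-0.752

First differences Δy: -6, 20, -38, 35, -8, 2, -18, 17
Mean of differences = 0.5000
Numerator Σ(Δy_t−Δȳ)(Δy_{t+1}−Δȳ) = -2844.7500
Denominator Σ(Δy_t−Δȳ)² = 3784.0000
r_1(Δy) = -2844.7500 / 3784.0000 = -0.752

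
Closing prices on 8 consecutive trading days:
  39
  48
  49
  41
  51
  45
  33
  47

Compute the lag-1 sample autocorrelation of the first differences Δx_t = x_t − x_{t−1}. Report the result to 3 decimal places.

First differences Δx: 9, 1, -8, 10, -6, -12, 14
Mean of differences = 1.1429
Numerator Σ(Δx_t−Δx̄)(Δx_{t+1}−Δx̄) = -219.1633
Denominator Σ(Δx_t−Δx̄)² = 612.8571
r_1(Δx) = -219.1633 / 612.8571 = -0.358

-0.358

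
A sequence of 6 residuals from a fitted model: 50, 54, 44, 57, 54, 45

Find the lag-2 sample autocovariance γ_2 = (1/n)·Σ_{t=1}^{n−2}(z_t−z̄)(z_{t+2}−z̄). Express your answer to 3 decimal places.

Mean z̄ = (50 + 54 + 44 + 57 + 54 + 45)/6 = 50.6667
Σ_{t=1}^{4}(z_t−z̄)(z_{t+2}−z̄) = -32.5556
γ_2 = -32.5556 / 6 = -5.426

-5.426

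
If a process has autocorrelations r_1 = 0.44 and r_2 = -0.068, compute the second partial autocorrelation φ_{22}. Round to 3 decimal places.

-0.324

φ_{22} = (r_2 − r_1²) / (1 − r_1²)
r_1² = (0.44)² = 0.1936
Numerator = -0.068 − 0.1936 = -0.2616; denominator = 1 − 0.1936 = 0.8064
φ_{22} = -0.2616 / 0.8064 = -0.324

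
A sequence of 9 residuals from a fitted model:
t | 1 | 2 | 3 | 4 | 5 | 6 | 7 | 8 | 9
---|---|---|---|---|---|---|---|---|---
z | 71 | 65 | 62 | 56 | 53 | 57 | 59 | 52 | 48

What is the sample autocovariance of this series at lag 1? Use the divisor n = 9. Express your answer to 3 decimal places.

19.912

Mean z̄ = (71 + 65 + 62 + 56 + 53 + 57 + 59 + 52 + 48)/9 = 58.1111
Σ_{t=1}^{8}(z_t−z̄)(z_{t+1}−z̄) = 179.2099
γ_1 = 179.2099 / 9 = 19.912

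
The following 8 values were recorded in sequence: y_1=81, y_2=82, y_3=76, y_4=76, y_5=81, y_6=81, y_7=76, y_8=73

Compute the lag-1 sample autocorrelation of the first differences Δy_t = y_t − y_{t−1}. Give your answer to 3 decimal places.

0.010

First differences Δy: 1, -6, 0, 5, 0, -5, -3
Mean of differences = -1.1429
Numerator Σ(Δy_t−Δȳ)(Δy_{t+1}−Δȳ) = 0.8367
Denominator Σ(Δy_t−Δȳ)² = 86.8571
r_1(Δy) = 0.8367 / 86.8571 = 0.010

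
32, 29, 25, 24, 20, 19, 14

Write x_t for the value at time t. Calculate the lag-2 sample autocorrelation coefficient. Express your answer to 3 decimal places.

Mean x̄ = (32 + 29 + 25 + 24 + 20 + 19 + 14)/7 = 23.2857
Σ(x_t−x̄)(x_{t+2}−x̄) = (14.9388) + (4.0816) + (-5.6327) + (-3.0612) + (30.5102) = 40.8367
Denominator Σ(x_t−x̄)² = 227.4286
r_2 = 40.8367 / 227.4286 = 0.180

0.180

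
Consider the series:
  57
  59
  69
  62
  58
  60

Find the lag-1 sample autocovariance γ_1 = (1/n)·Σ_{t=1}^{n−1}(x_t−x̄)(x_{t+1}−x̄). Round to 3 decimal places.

0.106

Mean x̄ = (57 + 59 + 69 + 62 + 58 + 60)/6 = 60.8333
Σ_{t=1}^{5}(x_t−x̄)(x_{t+1}−x̄) = 0.6389
γ_1 = 0.6389 / 6 = 0.106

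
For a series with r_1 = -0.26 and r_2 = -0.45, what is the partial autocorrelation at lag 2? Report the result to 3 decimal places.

φ_{22} = (r_2 − r_1²) / (1 − r_1²)
r_1² = (-0.26)² = 0.0676
Numerator = -0.45 − 0.0676 = -0.5176; denominator = 1 − 0.0676 = 0.9324
φ_{22} = -0.5176 / 0.9324 = -0.555

-0.555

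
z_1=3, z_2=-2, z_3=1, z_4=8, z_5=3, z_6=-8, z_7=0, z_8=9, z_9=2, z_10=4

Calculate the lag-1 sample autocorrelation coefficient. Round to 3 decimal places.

-0.019

Mean z̄ = (3 − 2 + 1 + 8 + 3 − 8 + 0 + 9 + 2 + 4)/10 = 2.0000
Numerator Σ_{t=1}^{9}(z_t−z̄)(z_{t+1}−z̄) = -4.0000
Denominator Σ(z_t−z̄)² = 212.0000
r_1 = -4.0000 / 212.0000 = -0.019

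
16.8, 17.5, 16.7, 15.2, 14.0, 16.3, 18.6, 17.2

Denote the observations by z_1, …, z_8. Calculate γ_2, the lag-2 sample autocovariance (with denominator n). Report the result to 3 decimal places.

-0.841

Mean z̄ = (16.8 + 17.5 + 16.7 + 15.2 + 14.0 + 16.3 + 18.6 + 17.2)/8 = 16.5375
Σ_{t=1}^{6}(z_t−z̄)(z_{t+2}−z̄) = -6.7303
γ_2 = -6.7303 / 8 = -0.841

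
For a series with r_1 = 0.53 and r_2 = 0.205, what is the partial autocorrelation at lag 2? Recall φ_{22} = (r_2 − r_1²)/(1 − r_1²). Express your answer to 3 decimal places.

φ_{22} = (r_2 − r_1²) / (1 − r_1²)
r_1² = (0.53)² = 0.2809
Numerator = 0.205 − 0.2809 = -0.0759; denominator = 1 − 0.2809 = 0.7191
φ_{22} = -0.0759 / 0.7191 = -0.106

-0.106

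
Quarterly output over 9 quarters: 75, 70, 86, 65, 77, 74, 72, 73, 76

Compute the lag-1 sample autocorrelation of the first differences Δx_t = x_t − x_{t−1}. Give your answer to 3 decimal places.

-0.785

First differences Δx: -5, 16, -21, 12, -3, -2, 1, 3
Mean of differences = 0.1250
Numerator Σ(Δx_t−Δx̄)(Δx_{t+1}−Δx̄) = -697.3906
Denominator Σ(Δx_t−Δx̄)² = 888.8750
r_1(Δx) = -697.3906 / 888.8750 = -0.785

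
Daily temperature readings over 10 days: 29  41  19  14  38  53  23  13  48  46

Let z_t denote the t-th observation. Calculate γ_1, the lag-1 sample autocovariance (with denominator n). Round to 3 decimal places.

1.264

Mean z̄ = (29 + 41 + 19 + 14 + 38 + 53 + 23 + 13 + 48 + 46)/10 = 32.4000
Σ_{t=1}^{9}(z_t−z̄)(z_{t+1}−z̄) = 12.6400
γ_1 = 12.6400 / 10 = 1.264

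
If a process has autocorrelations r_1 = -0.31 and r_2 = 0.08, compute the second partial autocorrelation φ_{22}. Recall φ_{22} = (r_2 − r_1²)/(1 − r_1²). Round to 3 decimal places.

-0.018

φ_{22} = (r_2 − r_1²) / (1 − r_1²)
r_1² = (-0.31)² = 0.0961
Numerator = 0.08 − 0.0961 = -0.0161; denominator = 1 − 0.0961 = 0.9039
φ_{22} = -0.0161 / 0.9039 = -0.018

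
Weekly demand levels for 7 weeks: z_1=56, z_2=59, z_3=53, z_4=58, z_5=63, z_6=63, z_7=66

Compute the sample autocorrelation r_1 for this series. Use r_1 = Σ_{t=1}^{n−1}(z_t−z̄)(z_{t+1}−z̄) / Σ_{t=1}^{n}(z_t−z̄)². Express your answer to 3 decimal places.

0.363

Mean z̄ = (56 + 59 + 53 + 58 + 63 + 63 + 66)/7 = 59.7143
Numerator Σ_{t=1}^{6}(z_t−z̄)(z_{t+1}−z̄) = 44.7755
Denominator Σ(z_t−z̄)² = 123.4286
r_1 = 44.7755 / 123.4286 = 0.363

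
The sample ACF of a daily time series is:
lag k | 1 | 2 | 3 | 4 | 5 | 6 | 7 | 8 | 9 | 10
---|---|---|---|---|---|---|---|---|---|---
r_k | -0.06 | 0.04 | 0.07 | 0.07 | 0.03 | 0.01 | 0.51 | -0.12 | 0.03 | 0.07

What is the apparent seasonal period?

The largest autocorrelation is r_7 = 0.51; the remaining lags stay at or below 0.07.
The dominant spike at lag 7 indicates a seasonal period of 7.

7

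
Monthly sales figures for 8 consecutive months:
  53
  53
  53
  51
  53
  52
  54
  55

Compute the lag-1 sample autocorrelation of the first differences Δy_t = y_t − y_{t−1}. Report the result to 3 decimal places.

-0.474

First differences Δy: 0, 0, -2, 2, -1, 2, 1
Mean of differences = 0.2857
Numerator Σ(Δy_t−Δȳ)(Δy_{t+1}−Δȳ) = -6.3673
Denominator Σ(Δy_t−Δȳ)² = 13.4286
r_1(Δy) = -6.3673 / 13.4286 = -0.474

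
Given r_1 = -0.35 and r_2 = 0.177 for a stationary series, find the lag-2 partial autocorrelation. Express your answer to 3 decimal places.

φ_{22} = (r_2 − r_1²) / (1 − r_1²)
r_1² = (-0.35)² = 0.1225
Numerator = 0.177 − 0.1225 = 0.0545; denominator = 1 − 0.1225 = 0.8775
φ_{22} = 0.0545 / 0.8775 = 0.062

0.062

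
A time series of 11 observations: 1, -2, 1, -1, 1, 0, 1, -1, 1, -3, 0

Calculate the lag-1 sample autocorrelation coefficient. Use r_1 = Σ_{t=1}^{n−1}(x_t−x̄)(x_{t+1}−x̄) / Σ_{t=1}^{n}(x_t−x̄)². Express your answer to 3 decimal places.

-0.590

Mean x̄ = (1 − 2 + 1 − 1 + 1 + 0 + 1 − 1 + 1 − 3 + 0)/11 = -0.1818
Numerator Σ_{t=1}^{10}(x_t−x̄)(x_{t+1}−x̄) = -11.5785
Denominator Σ(x_t−x̄)² = 19.6364
r_1 = -11.5785 / 19.6364 = -0.590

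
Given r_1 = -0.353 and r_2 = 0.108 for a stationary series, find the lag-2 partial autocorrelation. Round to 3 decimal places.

φ_{22} = (r_2 − r_1²) / (1 − r_1²)
r_1² = (-0.353)² = 0.124609
Numerator = 0.108 − 0.1246 = -0.0166; denominator = 1 − 0.1246 = 0.8754
φ_{22} = -0.0166 / 0.8754 = -0.019

-0.019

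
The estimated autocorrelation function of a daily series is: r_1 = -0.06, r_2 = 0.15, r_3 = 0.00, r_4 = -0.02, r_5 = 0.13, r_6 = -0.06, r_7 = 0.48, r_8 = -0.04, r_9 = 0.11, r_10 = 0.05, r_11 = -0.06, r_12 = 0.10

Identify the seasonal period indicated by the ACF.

7

The largest autocorrelation is r_7 = 0.48; the remaining lags stay at or below 0.15.
The dominant spike at lag 7 indicates a seasonal period of 7.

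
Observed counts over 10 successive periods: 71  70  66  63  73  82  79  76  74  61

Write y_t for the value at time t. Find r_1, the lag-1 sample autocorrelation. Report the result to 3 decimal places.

0.381

Mean ȳ = (71 + 70 + 66 + 63 + 73 + 82 + 79 + 76 + 74 + 61)/10 = 71.5000
Numerator Σ_{t=1}^{9}(y_t−ȳ)(y_{t+1}−ȳ) = 156.2500
Denominator Σ(y_t−ȳ)² = 410.5000
r_1 = 156.2500 / 410.5000 = 0.381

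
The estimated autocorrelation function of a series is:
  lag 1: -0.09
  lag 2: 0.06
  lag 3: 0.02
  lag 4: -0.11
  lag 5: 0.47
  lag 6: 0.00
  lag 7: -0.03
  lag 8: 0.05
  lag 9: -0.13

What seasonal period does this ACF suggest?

The largest autocorrelation is r_5 = 0.47; the remaining lags stay at or below 0.06.
The dominant spike at lag 5 indicates a seasonal period of 5.

5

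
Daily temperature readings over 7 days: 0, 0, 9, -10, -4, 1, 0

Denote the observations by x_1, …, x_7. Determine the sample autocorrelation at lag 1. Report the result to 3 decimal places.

-0.289

Mean x̄ = (0 + 0 + 9 − 10 − 4 + 1 + 0)/7 = -0.5714
Deviations from mean: 0.5714, 0.5714, 9.5714, -9.4286, -3.4286, 1.5714, 0.5714
Σ(x_t−x̄)(x_{t+1}−x̄) = (0.3265) + (5.4694) + (-90.2449) + (32.3265) + (-5.3878) + (0.8980) = -56.6122
Denominator Σ(x_t−x̄)² = 195.7143
r_1 = -56.6122 / 195.7143 = -0.289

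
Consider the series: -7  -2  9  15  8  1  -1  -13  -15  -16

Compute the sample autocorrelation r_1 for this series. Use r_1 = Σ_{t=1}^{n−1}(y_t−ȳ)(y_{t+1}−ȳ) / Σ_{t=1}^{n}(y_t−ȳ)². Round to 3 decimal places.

0.685

Mean ȳ = (-7 − 2 + 9 + 15 + 8 + 1 − 1 − 13 − 15 − 16)/10 = -2.1000
Numerator Σ_{t=1}^{9}(y_t−ȳ)(y_{t+1}−ȳ) = 705.7900
Denominator Σ(y_t−ȳ)² = 1030.9000
r_1 = 705.7900 / 1030.9000 = 0.685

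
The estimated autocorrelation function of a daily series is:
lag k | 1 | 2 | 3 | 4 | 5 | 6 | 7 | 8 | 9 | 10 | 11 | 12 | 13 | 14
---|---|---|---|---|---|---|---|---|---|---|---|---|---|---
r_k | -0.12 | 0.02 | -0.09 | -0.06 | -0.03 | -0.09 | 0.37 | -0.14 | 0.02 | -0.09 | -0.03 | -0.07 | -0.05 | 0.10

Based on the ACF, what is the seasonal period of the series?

7

The largest autocorrelation is r_7 = 0.37; the remaining lags stay at or below 0.10.
The dominant spike at lag 7 indicates a seasonal period of 7.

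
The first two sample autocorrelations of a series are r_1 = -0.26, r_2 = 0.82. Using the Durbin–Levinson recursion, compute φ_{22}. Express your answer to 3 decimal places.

0.807

φ_{22} = (r_2 − r_1²) / (1 − r_1²)
r_1² = (-0.26)² = 0.0676
Numerator = 0.82 − 0.0676 = 0.7524; denominator = 1 − 0.0676 = 0.9324
φ_{22} = 0.7524 / 0.9324 = 0.807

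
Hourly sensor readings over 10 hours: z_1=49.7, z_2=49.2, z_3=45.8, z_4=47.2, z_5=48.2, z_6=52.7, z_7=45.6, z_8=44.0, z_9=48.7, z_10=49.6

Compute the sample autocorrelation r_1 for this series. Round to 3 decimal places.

Mean z̄ = (49.7 + 49.2 + 45.8 + 47.2 + 48.2 + 52.7 + 45.6 + 44.0 + 48.7 + 49.6)/10 = 48.0700
Numerator Σ_{t=1}^{9}(z_t−z̄)(z_{t+1}−z̄) = -1.2429
Denominator Σ(z_t−z̄)² = 56.7010
r_1 = -1.2429 / 56.7010 = -0.022

-0.022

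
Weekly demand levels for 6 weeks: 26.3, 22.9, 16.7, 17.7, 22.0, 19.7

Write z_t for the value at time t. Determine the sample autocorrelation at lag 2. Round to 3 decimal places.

-0.471

Mean z̄ = (26.3 + 22.9 + 16.7 + 17.7 + 22.0 + 19.7)/6 = 20.8833
Deviations from mean: 5.4167, 2.0167, -4.1833, -3.1833, 1.1167, -1.1833
Σ(z_t−z̄)(z_{t+2}−z̄) = (-22.6597) + (-6.4197) + (-4.6714) + (3.7669) = -29.9839
Denominator Σ(z_t−z̄)² = 63.6883
r_2 = -29.9839 / 63.6883 = -0.471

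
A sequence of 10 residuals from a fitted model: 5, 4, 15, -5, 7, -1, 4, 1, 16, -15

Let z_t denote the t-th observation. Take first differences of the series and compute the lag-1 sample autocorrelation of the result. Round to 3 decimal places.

-0.583

First differences Δz: -1, 11, -20, 12, -8, 5, -3, 15, -31
Mean of differences = -2.2222
Numerator Σ(Δz_t−Δz̄)(Δz_{t+1}−Δz̄) = -1110.2716
Denominator Σ(Δz_t−Δz̄)² = 1905.5556
r_1(Δz) = -1110.2716 / 1905.5556 = -0.583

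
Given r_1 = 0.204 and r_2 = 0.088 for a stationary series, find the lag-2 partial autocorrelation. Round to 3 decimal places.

0.048

φ_{22} = (r_2 − r_1²) / (1 − r_1²)
r_1² = (0.204)² = 0.041616
Numerator = 0.088 − 0.0416 = 0.0464; denominator = 1 − 0.0416 = 0.9584
φ_{22} = 0.0464 / 0.9584 = 0.048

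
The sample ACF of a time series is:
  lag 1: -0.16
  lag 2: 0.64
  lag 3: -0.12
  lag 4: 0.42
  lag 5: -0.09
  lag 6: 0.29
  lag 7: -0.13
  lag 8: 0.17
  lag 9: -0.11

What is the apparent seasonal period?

2

The largest autocorrelation is r_2 = 0.64, with weaker echoes at lags 4 (0.42), 6 (0.29) and 8 (0.17); the remaining lags stay at or below -0.09.
The dominant spike at lag 2 indicates a seasonal period of 2.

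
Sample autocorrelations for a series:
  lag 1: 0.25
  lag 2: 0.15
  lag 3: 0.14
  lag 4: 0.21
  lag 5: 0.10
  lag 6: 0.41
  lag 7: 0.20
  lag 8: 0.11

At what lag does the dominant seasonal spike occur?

The largest autocorrelation is r_6 = 0.41; the remaining lags stay at or below 0.25. The elevated value at lag 1 (0.25), dropping to 0.15 at lag 2, reflects decaying short-term dependence rather than seasonality.
The dominant spike at lag 6 indicates a seasonal period of 6.

6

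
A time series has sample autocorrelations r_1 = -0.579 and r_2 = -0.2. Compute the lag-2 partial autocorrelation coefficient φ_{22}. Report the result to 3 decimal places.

φ_{22} = (r_2 − r_1²) / (1 − r_1²)
r_1² = (-0.579)² = 0.335241
Numerator = -0.2 − 0.3352 = -0.5352; denominator = 1 − 0.3352 = 0.6648
φ_{22} = -0.5352 / 0.6648 = -0.805

-0.805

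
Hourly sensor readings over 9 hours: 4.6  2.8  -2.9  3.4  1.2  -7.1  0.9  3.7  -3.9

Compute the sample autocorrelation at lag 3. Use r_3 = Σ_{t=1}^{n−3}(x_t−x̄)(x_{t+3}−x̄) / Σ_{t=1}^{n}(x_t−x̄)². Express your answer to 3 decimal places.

Mean x̄ = (4.6 + 2.8 − 2.9 + 3.4 + 1.2 − 7.1 + 0.9 + 3.7 − 3.9)/9 = 0.3000
Numerator Σ_{t=1}^{6}(x_t−x̄)(x_{t+3}−x̄) = 75.2600
Denominator Σ(x_t−x̄)² = 129.7200
r_3 = 75.2600 / 129.7200 = 0.580

0.580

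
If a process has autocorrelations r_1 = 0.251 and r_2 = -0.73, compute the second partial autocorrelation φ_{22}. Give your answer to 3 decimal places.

-0.846

φ_{22} = (r_2 − r_1²) / (1 − r_1²)
r_1² = (0.251)² = 0.063001
Numerator = -0.73 − 0.0630 = -0.7930; denominator = 1 − 0.0630 = 0.9370
φ_{22} = -0.7930 / 0.9370 = -0.846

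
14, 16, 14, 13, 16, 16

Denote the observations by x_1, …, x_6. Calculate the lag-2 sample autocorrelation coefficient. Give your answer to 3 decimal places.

Mean x̄ = (14 + 16 + 14 + 13 + 16 + 16)/6 = 14.8333
Deviations from mean: -0.8333, 1.1667, -0.8333, -1.8333, 1.1667, 1.1667
Numerator Σ_{t=1}^{4}(x_t−x̄)(x_{t+2}−x̄) = -4.5556
Denominator Σ(x_t−x̄)² = 8.8333
r_2 = -4.5556 / 8.8333 = -0.516

-0.516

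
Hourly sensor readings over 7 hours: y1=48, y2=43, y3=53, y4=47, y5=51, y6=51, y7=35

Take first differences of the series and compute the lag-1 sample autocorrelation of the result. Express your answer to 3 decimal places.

First differences Δy: -5, 10, -6, 4, 0, -16
Mean of differences = -2.1667
Numerator Σ(Δy_t−Δȳ)(Δy_{t+1}−Δȳ) = -121.3611
Denominator Σ(Δy_t−Δȳ)² = 404.8333
r_1(Δy) = -121.3611 / 404.8333 = -0.300

-0.300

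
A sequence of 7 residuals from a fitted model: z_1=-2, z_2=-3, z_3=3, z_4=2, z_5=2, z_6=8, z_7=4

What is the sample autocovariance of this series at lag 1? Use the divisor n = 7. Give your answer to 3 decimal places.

3.857

Mean z̄ = (-2 − 3 + 3 + 2 + 2 + 8 + 4)/7 = 2.0000
Σ_{t=1}^{6}(z_t−z̄)(z_{t+1}−z̄) = 27.0000
γ_1 = 27.0000 / 7 = 3.857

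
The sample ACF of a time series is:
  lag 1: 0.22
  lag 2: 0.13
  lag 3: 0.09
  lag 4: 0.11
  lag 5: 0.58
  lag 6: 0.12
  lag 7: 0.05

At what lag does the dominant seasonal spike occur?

The largest autocorrelation is r_5 = 0.58; the remaining lags stay at or below 0.22. The elevated value at lag 1 (0.22), dropping to 0.13 at lag 2, reflects decaying short-term dependence rather than seasonality.
The dominant spike at lag 5 indicates a seasonal period of 5.

5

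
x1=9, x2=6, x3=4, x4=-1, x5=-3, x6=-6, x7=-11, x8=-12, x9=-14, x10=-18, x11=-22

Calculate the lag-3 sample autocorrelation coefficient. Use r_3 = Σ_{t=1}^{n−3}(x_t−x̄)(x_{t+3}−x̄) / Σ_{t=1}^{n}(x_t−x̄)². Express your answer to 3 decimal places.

Mean x̄ = (9 + 6 + 4 − 1 − 3 − 6 − 11 − 12 − 14 − 18 − 22)/11 = -6.1818
Numerator Σ_{t=1}^{8}(x_t−x̄)(x_{t+3}−x̄) = 223.3554
Denominator Σ(x_t−x̄)² = 1027.6364
r_3 = 223.3554 / 1027.6364 = 0.217

0.217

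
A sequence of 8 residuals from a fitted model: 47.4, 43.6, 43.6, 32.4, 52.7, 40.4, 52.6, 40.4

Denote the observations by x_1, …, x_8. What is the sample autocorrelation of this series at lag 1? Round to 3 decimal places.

-0.593

Mean x̄ = (47.4 + 43.6 + 43.6 + 32.4 + 52.7 + 40.4 + 52.6 + 40.4)/8 = 44.1375
Σ(x_t−x̄)(x_{t+1}−x̄) = (-1.7536) + (0.2889) + (6.3089) + (-100.5023) + (-32.0023) + (-31.6286) + (-31.6286) = -190.9177
Denominator Σ(x_t−x̄)² = 321.8588
r_1 = -190.9177 / 321.8588 = -0.593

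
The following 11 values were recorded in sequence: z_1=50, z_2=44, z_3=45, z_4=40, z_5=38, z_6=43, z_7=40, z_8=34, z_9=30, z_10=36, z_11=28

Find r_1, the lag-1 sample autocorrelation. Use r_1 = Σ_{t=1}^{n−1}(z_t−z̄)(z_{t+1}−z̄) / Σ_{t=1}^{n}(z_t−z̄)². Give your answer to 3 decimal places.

0.435

Mean z̄ = (50 + 44 + 45 + 40 + 38 + 43 + 40 + 34 + 30 + 36 + 28)/11 = 38.9091
Numerator Σ_{t=1}^{10}(z_t−z̄)(z_{t+1}−z̄) = 189.9008
Denominator Σ(z_t−z̄)² = 436.9091
r_1 = 189.9008 / 436.9091 = 0.435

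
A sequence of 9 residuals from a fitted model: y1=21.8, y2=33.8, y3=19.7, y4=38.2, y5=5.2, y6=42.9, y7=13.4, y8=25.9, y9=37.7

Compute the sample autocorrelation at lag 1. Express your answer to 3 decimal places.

Mean ȳ = (21.8 + 33.8 + 19.7 + 38.2 + 5.2 + 42.9 + 13.4 + 25.9 + 37.7)/9 = 26.5111
Numerator Σ_{t=1}^{8}(y_t−ȳ)(y_{t+1}−ȳ) = -975.6690
Denominator Σ(y_t−ȳ)² = 1278.5689
r_1 = -975.6690 / 1278.5689 = -0.763

-0.763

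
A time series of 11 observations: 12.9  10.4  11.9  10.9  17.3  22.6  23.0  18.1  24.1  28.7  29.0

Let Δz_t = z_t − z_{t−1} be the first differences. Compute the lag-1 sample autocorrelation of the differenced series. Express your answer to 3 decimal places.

-0.075

First differences Δz: -2.5, 1.5, -1.0, 6.4, 5.3, 0.4, -4.9, 6.0, 4.6, 0.3
Mean of differences = 1.6100
Numerator Σ(Δz_t−Δz̄)(Δz_{t+1}−Δz̄) = -10.0451
Denominator Σ(Δz_t−Δz̄)² = 134.0490
r_1(Δz) = -10.0451 / 134.0490 = -0.075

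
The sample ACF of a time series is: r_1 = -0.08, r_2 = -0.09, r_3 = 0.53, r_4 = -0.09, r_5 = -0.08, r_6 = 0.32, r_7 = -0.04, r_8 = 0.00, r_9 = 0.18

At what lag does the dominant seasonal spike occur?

The largest autocorrelation is r_3 = 0.53, with weaker echoes at lags 6 (0.32) and 9 (0.18); the remaining lags stay at or below 0.00.
The dominant spike at lag 3 indicates a seasonal period of 3.

3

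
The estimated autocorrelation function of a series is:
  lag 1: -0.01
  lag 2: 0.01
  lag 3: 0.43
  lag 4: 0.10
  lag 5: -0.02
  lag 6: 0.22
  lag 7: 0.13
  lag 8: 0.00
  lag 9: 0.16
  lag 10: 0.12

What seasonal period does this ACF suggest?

The largest autocorrelation is r_3 = 0.43, with weaker echoes at lags 6 (0.22) and 9 (0.16); the remaining lags stay at or below 0.13.
The dominant spike at lag 3 indicates a seasonal period of 3.

3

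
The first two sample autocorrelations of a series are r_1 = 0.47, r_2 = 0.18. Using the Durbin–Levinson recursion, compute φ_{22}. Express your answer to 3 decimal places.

φ_{22} = (r_2 − r_1²) / (1 − r_1²)
r_1² = (0.47)² = 0.2209
Numerator = 0.18 − 0.2209 = -0.0409; denominator = 1 − 0.2209 = 0.7791
φ_{22} = -0.0409 / 0.7791 = -0.052

-0.052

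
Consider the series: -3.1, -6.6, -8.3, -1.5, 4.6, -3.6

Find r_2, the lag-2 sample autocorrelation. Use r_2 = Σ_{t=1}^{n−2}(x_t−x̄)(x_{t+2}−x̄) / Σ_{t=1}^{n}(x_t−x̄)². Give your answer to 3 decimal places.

Mean x̄ = (-3.1 − 6.6 − 8.3 − 1.5 + 4.6 − 3.6)/6 = -3.0833
Deviations from mean: -0.0167, -3.5167, -5.2167, 1.5833, 7.6833, -0.5167
Σ(x_t−x̄)(x_{t+2}−x̄) = (0.0869) + (-5.5681) + (-40.0814) + (-0.8181) = -46.3806
Denominator Σ(x_t−x̄)² = 101.3883
r_2 = -46.3806 / 101.3883 = -0.457

-0.457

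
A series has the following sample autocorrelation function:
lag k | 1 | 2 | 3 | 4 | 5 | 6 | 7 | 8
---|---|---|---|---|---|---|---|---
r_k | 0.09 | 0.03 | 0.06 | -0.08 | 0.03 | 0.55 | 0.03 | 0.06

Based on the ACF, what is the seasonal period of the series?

The largest autocorrelation is r_6 = 0.55; the remaining lags stay at or below 0.09.
The dominant spike at lag 6 indicates a seasonal period of 6.

6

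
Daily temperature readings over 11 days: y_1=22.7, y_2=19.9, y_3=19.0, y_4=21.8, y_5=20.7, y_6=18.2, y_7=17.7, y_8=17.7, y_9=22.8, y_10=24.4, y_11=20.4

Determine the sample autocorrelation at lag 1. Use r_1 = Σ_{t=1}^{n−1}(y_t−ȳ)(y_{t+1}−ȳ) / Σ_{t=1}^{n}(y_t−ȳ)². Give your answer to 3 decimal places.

0.273

Mean ȳ = (22.7 + 19.9 + 19.0 + 21.8 + 20.7 + 18.2 + 17.7 + 17.7 + 22.8 + 24.4 + 20.4)/11 = 20.4818
Numerator Σ_{t=1}^{10}(y_t−ȳ)(y_{t+1}−ȳ) = 13.8079
Denominator Σ(y_t−ȳ)² = 50.6564
r_1 = 13.8079 / 50.6564 = 0.273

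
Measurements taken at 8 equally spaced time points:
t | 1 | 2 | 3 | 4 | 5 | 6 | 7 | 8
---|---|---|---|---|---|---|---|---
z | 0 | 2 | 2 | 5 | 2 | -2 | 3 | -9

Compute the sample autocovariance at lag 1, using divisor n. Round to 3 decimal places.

-2.205

Mean z̄ = (0 + 2 + 2 + 5 + 2 − 2 + 3 − 9)/8 = 0.3750
Σ_{t=1}^{7}(z_t−z̄)(z_{t+1}−z̄) = -17.6406
γ_1 = -17.6406 / 8 = -2.205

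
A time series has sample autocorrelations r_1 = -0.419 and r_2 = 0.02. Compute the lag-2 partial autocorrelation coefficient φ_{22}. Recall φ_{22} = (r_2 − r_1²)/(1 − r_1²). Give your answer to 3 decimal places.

φ_{22} = (r_2 − r_1²) / (1 − r_1²)
r_1² = (-0.419)² = 0.175561
Numerator = 0.02 − 0.1756 = -0.1556; denominator = 1 − 0.1756 = 0.8244
φ_{22} = -0.1556 / 0.8244 = -0.189

-0.189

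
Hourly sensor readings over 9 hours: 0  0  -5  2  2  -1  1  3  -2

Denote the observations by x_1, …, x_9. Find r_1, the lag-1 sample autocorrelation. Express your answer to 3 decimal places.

-0.250

Mean x̄ = (0 + 0 − 5 + 2 + 2 − 1 + 1 + 3 − 2)/9 = 0.0000
Numerator Σ_{t=1}^{8}(x_t−x̄)(x_{t+1}−x̄) = -12.0000
Denominator Σ(x_t−x̄)² = 48.0000
r_1 = -12.0000 / 48.0000 = -0.250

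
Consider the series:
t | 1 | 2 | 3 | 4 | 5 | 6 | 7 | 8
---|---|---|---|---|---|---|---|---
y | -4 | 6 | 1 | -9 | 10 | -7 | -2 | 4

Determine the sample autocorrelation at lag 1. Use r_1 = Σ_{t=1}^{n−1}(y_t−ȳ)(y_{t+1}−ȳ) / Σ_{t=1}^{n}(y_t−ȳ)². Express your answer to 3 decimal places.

Mean ȳ = (-4 + 6 + 1 − 9 + 10 − 7 − 2 + 4)/8 = -0.1250
Deviations from mean: -3.8750, 6.1250, 1.1250, -8.8750, 10.1250, -6.8750, -1.8750, 4.1250
Numerator Σ_{t=1}^{7}(y_t−ȳ)(y_{t+1}−ȳ) = -181.1406
Denominator Σ(y_t−ȳ)² = 302.8750
r_1 = -181.1406 / 302.8750 = -0.598

-0.598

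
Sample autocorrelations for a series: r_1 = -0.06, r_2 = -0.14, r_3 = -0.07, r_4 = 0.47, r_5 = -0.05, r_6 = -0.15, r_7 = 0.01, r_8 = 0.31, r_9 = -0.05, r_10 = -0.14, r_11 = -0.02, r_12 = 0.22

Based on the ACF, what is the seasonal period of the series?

The largest autocorrelation is r_4 = 0.47, with weaker echoes at lags 8 (0.31) and 12 (0.22); the remaining lags stay at or below 0.01.
The dominant spike at lag 4 indicates a seasonal period of 4.

4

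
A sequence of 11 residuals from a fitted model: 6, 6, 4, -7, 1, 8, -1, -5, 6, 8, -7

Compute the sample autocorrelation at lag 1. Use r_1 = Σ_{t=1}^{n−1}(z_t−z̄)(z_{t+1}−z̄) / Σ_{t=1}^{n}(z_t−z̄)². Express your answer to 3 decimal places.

-0.132

Mean z̄ = (6 + 6 + 4 − 7 + 1 + 8 − 1 − 5 + 6 + 8 − 7)/11 = 1.7273
Numerator Σ_{t=1}^{10}(z_t−z̄)(z_{t+1}−z̄) = -45.5289
Denominator Σ(z_t−z̄)² = 344.1818
r_1 = -45.5289 / 344.1818 = -0.132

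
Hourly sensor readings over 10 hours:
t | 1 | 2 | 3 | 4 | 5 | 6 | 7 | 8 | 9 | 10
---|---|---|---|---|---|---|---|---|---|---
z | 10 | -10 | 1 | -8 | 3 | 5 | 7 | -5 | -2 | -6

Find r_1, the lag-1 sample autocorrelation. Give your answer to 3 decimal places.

-0.267

Mean z̄ = (10 − 10 + 1 − 8 + 3 + 5 + 7 − 5 − 2 − 6)/10 = -0.5000
Numerator Σ_{t=1}^{9}(z_t−z̄)(z_{t+1}−z̄) = -109.7500
Denominator Σ(z_t−z̄)² = 410.5000
r_1 = -109.7500 / 410.5000 = -0.267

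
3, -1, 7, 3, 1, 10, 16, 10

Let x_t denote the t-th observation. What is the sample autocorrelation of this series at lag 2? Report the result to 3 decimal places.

-0.145

Mean x̄ = (3 − 1 + 7 + 3 + 1 + 10 + 16 + 10)/8 = 6.1250
Deviations from mean: -3.1250, -7.1250, 0.8750, -3.1250, -5.1250, 3.8750, 9.8750, 3.8750
Numerator Σ_{t=1}^{6}(x_t−x̄)(x_{t+2}−x̄) = -32.6563
Denominator Σ(x_t−x̄)² = 224.8750
r_2 = -32.6563 / 224.8750 = -0.145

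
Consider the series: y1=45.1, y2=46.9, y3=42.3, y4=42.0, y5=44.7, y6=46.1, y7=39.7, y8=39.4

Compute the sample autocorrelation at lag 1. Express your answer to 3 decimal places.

Mean ȳ = (45.1 + 46.9 + 42.3 + 42.0 + 44.7 + 46.1 + 39.7 + 39.4)/8 = 43.2750
Deviations from mean: 1.8250, 3.6250, -0.9750, -1.2750, 1.4250, 2.8250, -3.5750, -3.8750
Σ(y_t−ȳ)(y_{t+1}−ȳ) = (6.6156) + (-3.5344) + (1.2431) + (-1.8169) + (4.0256) + (-10.0994) + (13.8531) = 10.2869
Denominator Σ(y_t−ȳ)² = 56.8550
r_1 = 10.2869 / 56.8550 = 0.181

0.181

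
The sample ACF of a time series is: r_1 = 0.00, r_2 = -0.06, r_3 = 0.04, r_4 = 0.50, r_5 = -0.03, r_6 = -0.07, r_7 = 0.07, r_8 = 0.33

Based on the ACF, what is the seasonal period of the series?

The largest autocorrelation is r_4 = 0.50, with a weaker echo at lag 8 (0.33); the remaining lags stay at or below 0.07.
The dominant spike at lag 4 indicates a seasonal period of 4.

4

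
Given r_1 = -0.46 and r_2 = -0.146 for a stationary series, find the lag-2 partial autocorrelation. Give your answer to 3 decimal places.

φ_{22} = (r_2 − r_1²) / (1 − r_1²)
r_1² = (-0.46)² = 0.2116
Numerator = -0.146 − 0.2116 = -0.3576; denominator = 1 − 0.2116 = 0.7884
φ_{22} = -0.3576 / 0.7884 = -0.454

-0.454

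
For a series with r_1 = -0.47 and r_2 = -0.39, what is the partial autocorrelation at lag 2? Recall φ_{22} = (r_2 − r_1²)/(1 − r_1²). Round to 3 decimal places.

-0.784

φ_{22} = (r_2 − r_1²) / (1 − r_1²)
r_1² = (-0.47)² = 0.2209
Numerator = -0.39 − 0.2209 = -0.6109; denominator = 1 − 0.2209 = 0.7791
φ_{22} = -0.6109 / 0.7791 = -0.784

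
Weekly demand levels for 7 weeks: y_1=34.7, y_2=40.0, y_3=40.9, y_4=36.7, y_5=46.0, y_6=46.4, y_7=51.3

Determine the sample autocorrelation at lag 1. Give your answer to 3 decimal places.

Mean ȳ = (34.7 + 40.0 + 40.9 + 36.7 + 46.0 + 46.4 + 51.3)/7 = 42.2857
Deviations from mean: -7.5857, -2.2857, -1.3857, -5.5857, 3.7143, 4.1143, 9.0143
Numerator Σ_{t=1}^{6}(y_t−ȳ)(y_{t+1}−ȳ) = 59.8684
Denominator Σ(y_t−ȳ)² = 207.8686
r_1 = 59.8684 / 207.8686 = 0.288

0.288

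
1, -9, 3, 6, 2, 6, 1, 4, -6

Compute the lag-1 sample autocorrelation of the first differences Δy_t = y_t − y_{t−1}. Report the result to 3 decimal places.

First differences Δy: -10, 12, 3, -4, 4, -5, 3, -10
Mean of differences = -0.8750
Numerator Σ(Δy_t−Δȳ)(Δy_{t+1}−Δȳ) = -166.3906
Denominator Σ(Δy_t−Δȳ)² = 412.8750
r_1(Δy) = -166.3906 / 412.8750 = -0.403

-0.403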